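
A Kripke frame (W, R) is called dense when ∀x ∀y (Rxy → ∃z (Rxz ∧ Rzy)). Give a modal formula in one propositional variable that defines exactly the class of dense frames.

The condition is density. The C4 schema □□ψ → □ψ defines it.

□□ψ → □ψ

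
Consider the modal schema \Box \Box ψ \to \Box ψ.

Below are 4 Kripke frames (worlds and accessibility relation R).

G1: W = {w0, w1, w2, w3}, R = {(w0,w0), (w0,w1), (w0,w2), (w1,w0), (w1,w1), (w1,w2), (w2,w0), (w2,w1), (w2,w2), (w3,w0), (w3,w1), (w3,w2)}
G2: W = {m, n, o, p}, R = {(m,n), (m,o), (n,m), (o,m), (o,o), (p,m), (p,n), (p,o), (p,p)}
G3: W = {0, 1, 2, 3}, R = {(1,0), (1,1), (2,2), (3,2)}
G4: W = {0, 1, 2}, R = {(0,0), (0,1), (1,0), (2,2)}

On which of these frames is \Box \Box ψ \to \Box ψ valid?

The schema corresponds to density: \forall x \forall y (Rxy \to \exists z (Rxz \wedge Rzy)).
G1: satisfies the condition.
G2: fails — Rnm but no z with Rnz and Rzm.
G3: satisfies the condition.
G4: satisfies the condition.

G1, G3, G4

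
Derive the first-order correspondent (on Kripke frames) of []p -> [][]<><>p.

forall x forall z (x R^2 z -> exists w (xRw & z R^2 w))

This is a Sahlqvist (Geach-type) schema ◇^0□^1p → □^2◇^2p.
Minimal-valuation argument: fix x; take any y with xR^0y and any z with xR^2z. Set V(p) to the set of worlds R-reachable from y in exactly 1 step. Then □^1p holds at y, so the antecedent holds at x; validity forces ◇^2p at z, giving a w with zR^2w and yR^1w.
First-order correspondent: forall x forall z (x R^2 z -> exists w (xRw & z R^2 w)).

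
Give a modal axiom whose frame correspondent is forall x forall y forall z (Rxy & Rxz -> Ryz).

This is the Euclidean property; the standard corresponding axiom is 5: ◇ψ → □◇ψ.
Suppose ◇ψ→□◇ψ is valid. Take Rxy, Rxz and set V(ψ)={y}. Then ◇ψ at x, so □◇ψ at x, so ◇ψ at z, so some w with Rzw has ψ; w=y, i.e. Rzy. By symmetry of the argument, Ryz.

◇ψ → □◇ψ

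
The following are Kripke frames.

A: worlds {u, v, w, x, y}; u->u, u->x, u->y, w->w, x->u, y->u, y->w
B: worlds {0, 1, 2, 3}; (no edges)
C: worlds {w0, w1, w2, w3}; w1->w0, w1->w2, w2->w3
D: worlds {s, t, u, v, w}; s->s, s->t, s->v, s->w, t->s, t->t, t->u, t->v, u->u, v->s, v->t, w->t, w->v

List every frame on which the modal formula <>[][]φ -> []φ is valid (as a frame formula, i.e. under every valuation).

B

Frame correspondent (Sahlqvist): forall x forall y forall z ((xRy & xRz) -> exists w (y R^2 w & z = w)) — i.e. a generalized confluence (Geach) condition.
A: fails — yRw, yRu but no t with wR²t and u=t.
B: satisfies the condition.
C: fails — w1Rw0, w1Rw0 but no w with w0R²w and w0=w.
D: fails — sRw, sRw but no w* with wR²w* and w=w*.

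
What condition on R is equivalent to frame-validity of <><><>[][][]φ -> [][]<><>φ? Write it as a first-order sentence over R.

forall x forall y forall z ((x R^3 y & x R^2 z) -> exists w (y R^3 w & z R^2 w))

This is a Sahlqvist (Geach-type) schema ◇^3□^3φ → □^2◇^2φ.
First-order correspondent: forall x forall y forall z ((x R^3 y & x R^2 z) -> exists w (y R^3 w & z R^2 w)).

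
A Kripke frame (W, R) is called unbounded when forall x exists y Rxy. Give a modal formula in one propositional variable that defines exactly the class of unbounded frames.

□r → ◇r

A defining formula is □r → ◇r (the D axiom).
Suppose □r→◇r is valid. At any x set V(r)=W. Then □r at x, so ◇r at x, so x has a successor.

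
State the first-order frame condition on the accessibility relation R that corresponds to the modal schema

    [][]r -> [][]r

This is a Sahlqvist (Geach-type) schema ◇^0□^2r → □^2◇^0r.
First-order correspondent: forall x forall z (x R^2 z -> exists w (x R^2 w & z = w)).

forall x forall z (x R^2 z -> exists w (x R^2 w & z = w))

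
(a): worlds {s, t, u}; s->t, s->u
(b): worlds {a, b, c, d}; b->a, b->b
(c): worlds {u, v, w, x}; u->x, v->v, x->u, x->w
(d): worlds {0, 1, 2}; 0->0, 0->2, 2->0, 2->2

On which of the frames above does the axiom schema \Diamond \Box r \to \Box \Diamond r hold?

Frame correspondent (Sahlqvist): \forall x \forall y \forall z (Rxy \wedge Rxz \to \exists w (Ryw \wedge Rzw)) — i.e. convergence.
(a): fails — Rsu and Rsu but u and u have no common successor.
(b): fails — Rba and Rba but a and a have no common successor.
(c): fails — Rxw and Rxw but w and w have no common successor.
(d): holds.

(d)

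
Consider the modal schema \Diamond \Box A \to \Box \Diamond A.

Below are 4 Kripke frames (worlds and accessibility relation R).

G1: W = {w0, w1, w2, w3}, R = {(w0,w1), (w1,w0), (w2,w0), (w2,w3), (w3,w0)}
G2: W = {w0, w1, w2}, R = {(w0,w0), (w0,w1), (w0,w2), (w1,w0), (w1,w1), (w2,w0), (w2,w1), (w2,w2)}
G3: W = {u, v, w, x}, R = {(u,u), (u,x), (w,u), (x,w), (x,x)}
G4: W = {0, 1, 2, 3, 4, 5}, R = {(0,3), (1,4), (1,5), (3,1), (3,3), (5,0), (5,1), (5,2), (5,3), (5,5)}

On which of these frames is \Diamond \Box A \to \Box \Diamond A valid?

Frame correspondent (Sahlqvist): \forall x \forall y \forall z (Rxy \wedge Rxz \to \exists w (Ryw \wedge Rzw)) — i.e. convergence.
G1: fails — Rw2w0 and Rw2w3 but w0 and w3 have no common successor.
G2: holds.
G3: fails — Rxw and Rxx but w and x have no common successor.
G4: fails — R14 and R14 but 4 and 4 have no common successor.

G2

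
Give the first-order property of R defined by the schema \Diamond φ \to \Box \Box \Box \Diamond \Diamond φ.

\forall x \forall y \forall z ((xRy \wedge x R^3 z) \to \exists w (y = w \wedge z R^2 w))

This is a Sahlqvist (Geach-type) schema ◇^1□^0φ → □^3◇^2φ.
Minimal-valuation argument: fix x; take any y with xR^1y and any z with xR^3z. Set V(φ) to the set of worlds R-reachable from y in exactly 0 steps. Then □^0φ holds at y, so the antecedent holds at x; validity forces ◇^2φ at z, giving a w with zR^2w and yR^0w.
First-order correspondent: \forall x \forall y \forall z ((xRy \wedge x R^3 z) \to \exists w (y = w \wedge z R^2 w)).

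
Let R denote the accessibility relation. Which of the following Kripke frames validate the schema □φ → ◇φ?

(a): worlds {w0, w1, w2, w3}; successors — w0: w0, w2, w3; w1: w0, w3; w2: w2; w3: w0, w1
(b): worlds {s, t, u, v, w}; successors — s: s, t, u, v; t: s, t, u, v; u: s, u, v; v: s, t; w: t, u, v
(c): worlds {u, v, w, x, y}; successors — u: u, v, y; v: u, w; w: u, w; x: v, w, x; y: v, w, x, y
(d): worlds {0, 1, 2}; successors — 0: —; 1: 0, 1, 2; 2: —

(a), (b), (c)

This is the axiom for seriality; its first-order frame correspondent is ∀x ∃y Rxy.
(a): condition met.
(b): condition met.
(c): condition met.
(d): fails — world 0 has no successor.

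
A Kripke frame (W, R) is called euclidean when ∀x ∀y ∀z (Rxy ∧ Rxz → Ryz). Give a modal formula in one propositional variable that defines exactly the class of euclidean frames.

The condition is the Euclidean property. The 5 schema ◇r → □◇r defines it.
Suppose ◇r→□◇r is valid. Take Rxy, Rxz and set V(r)={y}. Then ◇r at x, so □◇r at x, so ◇r at z, so some w with Rzw has r; w=y, i.e. Rzy. By symmetry of the argument, Ryz.

◇r → □◇r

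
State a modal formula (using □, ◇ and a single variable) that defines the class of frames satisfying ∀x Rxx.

□p → p

This is reflexivity; the standard corresponding axiom is T: □p → p.
Suppose □p→p is valid. At any x set V(p)={w : Rxw}. Then □p holds at x, so p holds at x, i.e. Rxx.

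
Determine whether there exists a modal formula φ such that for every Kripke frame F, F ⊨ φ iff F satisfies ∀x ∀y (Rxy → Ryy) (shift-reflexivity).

Definable; □(□q → q) defines it

Yes: it is shift-reflexivity, defined by the T□ schema □(□q → q).
Suppose □(□q→q) is valid. Take Rxy and set V(q)={w : Ryw}. Then at y, □q holds; since □(□q→q) at x, □q→q at y, so q at y, i.e. Ryy.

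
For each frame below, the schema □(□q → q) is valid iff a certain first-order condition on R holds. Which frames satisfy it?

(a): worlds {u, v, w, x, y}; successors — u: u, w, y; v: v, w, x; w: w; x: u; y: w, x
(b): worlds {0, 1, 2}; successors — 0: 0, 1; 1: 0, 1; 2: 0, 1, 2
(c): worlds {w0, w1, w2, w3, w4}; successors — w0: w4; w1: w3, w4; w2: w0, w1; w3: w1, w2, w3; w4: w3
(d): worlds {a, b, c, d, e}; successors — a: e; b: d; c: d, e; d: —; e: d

Frame correspondent (Sahlqvist): ∀x ∀y (Rxy → Ryy) — i.e. shift-reflexivity.
(a): fails — Ryx but not Rxx.
(b): condition met.
(c): fails — Rw0w4 but not Rw4w4.
(d): fails — Rcd but not Rdd.
Valid on: (b).

(b)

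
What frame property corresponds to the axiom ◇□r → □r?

Replacing r by ¬r and contraposing gives the equivalent schema ◇r → □◇r.
Suppose ◇r→□◇r is valid. Take Rxy, Rxz and set V(r)={y}. Then ◇r at x, so □◇r at x, so ◇r at z, so some w with Rzw has r; w=y, i.e. Rzy. By symmetry of the argument, Ryz.

the Euclidean property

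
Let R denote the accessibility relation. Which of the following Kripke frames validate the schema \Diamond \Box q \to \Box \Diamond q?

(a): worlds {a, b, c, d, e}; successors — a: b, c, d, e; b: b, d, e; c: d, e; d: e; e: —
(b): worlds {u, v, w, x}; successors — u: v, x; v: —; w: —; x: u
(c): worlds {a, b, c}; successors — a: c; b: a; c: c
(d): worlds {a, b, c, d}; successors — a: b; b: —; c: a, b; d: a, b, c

(c)

The schema corresponds to convergence: \forall x \forall y \forall z (Rxy \wedge Rxz \to \exists w (Ryw \wedge Rzw)).
(a): fails — Rab and Rae but b and e have no common successor.
(b): fails — Ruv and Ruv but v and v have no common successor.
(c): condition met.
(d): fails — Rab and Rab but b and b have no common successor.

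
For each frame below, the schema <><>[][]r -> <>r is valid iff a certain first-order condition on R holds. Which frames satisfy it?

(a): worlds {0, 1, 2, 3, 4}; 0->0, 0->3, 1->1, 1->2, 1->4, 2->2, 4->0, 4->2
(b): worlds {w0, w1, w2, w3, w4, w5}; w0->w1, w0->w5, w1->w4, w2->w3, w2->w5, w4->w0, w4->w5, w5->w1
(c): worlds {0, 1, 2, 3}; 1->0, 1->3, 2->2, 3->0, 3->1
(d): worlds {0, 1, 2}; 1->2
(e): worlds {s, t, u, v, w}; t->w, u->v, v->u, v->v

(d), (e)

This is the axiom for a generalized confluence (Geach) condition; its first-order frame correspondent is forall x forall y (x R^2 y -> exists w (y R^2 w & xRw)).
(a): fails — 0R²3 but no w with 3R²w and 0Rw.
(b): fails — w4R²w5 but no w with w5R²w and w4Rw.
(c): fails — 1R²0 but no w with 0R²w and 1Rw.
(d): ✓.
(e): ✓.
Valid on: (d), (e).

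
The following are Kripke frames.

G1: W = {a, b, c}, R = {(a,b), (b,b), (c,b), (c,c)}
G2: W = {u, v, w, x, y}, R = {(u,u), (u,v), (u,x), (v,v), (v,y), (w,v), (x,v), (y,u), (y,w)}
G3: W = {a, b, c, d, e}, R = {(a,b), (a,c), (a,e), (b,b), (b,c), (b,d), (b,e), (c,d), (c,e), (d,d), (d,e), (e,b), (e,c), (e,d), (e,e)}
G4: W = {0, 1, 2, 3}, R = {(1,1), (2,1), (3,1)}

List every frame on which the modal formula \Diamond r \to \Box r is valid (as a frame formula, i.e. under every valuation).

This is the axiom for partial functionality; its first-order frame correspondent is \forall x \forall y \forall z (Rxy \wedge Rxz \to y = z).
G1: fails — c sees both b and c.
G2: fails — u sees both u and v.
G3: fails — a sees both b and c.
G4: condition met.

G4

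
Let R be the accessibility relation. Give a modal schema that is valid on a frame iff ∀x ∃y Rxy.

A defining formula is □ψ → ◇ψ (the D axiom).
Suppose □ψ→◇ψ is valid. At any x set V(ψ)=W. Then □ψ at x, so ◇ψ at x, so x has a successor.

□ψ → ◇ψ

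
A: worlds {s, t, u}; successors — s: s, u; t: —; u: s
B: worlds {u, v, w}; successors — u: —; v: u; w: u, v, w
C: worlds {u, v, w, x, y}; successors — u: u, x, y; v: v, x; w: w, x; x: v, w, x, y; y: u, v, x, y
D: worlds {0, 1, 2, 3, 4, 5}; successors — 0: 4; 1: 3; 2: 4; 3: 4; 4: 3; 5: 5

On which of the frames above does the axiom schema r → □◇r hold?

This is the axiom for symmetry; its first-order frame correspondent is ∀x ∀y (Rxy → Ryx).
A: condition met.
B: fails — Rvu but not Ruv.
C: fails — Rux but not Rxu.
D: fails — R04 but not R40.

A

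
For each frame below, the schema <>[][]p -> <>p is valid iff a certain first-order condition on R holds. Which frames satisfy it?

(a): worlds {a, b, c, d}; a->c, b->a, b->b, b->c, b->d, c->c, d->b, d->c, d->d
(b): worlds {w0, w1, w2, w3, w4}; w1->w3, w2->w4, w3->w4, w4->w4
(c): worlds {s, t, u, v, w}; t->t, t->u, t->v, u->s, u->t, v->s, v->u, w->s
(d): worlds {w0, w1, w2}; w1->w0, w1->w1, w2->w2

This is the axiom for a generalized confluence (Geach) condition; its first-order frame correspondent is forall x forall y (xRy -> exists w (y R^2 w & xRw)).
(a): satisfies the condition.
(b): fails — w1Rw3 but no w with w3R²w and w1Rw.
(c): fails — uRs but no w* with sR²w* and uRw*.
(d): fails — w1Rw0 but no w with w0R²w and w1Rw.

(a)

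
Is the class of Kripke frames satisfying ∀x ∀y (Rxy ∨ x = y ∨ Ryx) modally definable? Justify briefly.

No

Modal frame validity is preserved under disjoint unions.
Take 4 disjoint single-world reflexive frames: each is trivially connected, but their disjoint union has 4 worlds with no edge between distinct components, so it is not connected.
So no modal formula (or set of formulas) defines exactly the connected frames.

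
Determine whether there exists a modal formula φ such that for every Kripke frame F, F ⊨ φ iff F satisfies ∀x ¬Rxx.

Any modally definable frame class is closed under surjective bounded morphisms.
The 2-cycle (worlds a,b with a→b→a) is irreflexive, and the map sending every world to a single reflexive point • is a surjective bounded morphism (forth: every edge maps to (•,•); back: every world has a successor). So any modal formula valid on the 2-cycle is also valid on the reflexive point, which is not irreflexive.
Hence irreflexivity is not modally definable.

Not modally definable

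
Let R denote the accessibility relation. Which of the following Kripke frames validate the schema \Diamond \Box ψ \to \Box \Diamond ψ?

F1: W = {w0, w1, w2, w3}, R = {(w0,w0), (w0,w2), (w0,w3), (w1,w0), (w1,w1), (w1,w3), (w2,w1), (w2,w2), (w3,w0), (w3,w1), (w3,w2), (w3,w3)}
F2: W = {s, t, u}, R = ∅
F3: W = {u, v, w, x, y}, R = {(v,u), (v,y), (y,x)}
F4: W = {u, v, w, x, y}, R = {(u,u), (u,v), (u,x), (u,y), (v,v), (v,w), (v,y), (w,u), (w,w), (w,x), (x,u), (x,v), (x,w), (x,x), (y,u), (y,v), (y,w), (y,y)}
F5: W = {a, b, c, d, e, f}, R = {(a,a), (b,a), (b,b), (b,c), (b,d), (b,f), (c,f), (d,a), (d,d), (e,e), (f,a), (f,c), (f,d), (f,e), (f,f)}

This is the axiom for convergence; its first-order frame correspondent is \forall x \forall y \forall z (Rxy \wedge Rxz \to \exists w (Ryw \wedge Rzw)).
F1: holds.
F2: holds.
F3: fails — Rvu and Rvu but u and u have no common successor.
F4: holds.
F5: fails — Rbc and Rba but c and a have no common successor.

F1, F2, F4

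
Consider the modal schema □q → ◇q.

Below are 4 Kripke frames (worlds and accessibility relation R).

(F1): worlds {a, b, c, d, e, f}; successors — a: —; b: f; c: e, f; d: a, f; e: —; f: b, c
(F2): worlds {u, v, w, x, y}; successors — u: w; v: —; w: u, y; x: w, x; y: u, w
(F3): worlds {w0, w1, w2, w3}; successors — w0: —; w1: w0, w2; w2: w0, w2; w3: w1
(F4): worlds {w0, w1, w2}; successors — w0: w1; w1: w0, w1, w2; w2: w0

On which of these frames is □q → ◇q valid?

The schema corresponds to seriality: ∀x ∃y Rxy.
(F1): fails — world a has no successor.
(F2): fails — world v has no successor.
(F3): fails — world w0 has no successor.
(F4): ✓.

(F4)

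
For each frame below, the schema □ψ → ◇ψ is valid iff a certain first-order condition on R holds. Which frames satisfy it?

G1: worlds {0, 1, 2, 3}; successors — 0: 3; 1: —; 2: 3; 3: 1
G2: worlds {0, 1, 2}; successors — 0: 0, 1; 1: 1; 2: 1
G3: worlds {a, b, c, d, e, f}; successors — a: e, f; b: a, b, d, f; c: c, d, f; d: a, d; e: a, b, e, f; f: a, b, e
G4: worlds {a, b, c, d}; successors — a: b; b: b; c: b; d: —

G2, G3

Frame correspondent (Sahlqvist): ∀x ∃y Rxy — i.e. seriality.
G1: fails — world 1 has no successor.
G2: holds.
G3: holds.
G4: fails — world d has no successor.
Valid on: G2, G3.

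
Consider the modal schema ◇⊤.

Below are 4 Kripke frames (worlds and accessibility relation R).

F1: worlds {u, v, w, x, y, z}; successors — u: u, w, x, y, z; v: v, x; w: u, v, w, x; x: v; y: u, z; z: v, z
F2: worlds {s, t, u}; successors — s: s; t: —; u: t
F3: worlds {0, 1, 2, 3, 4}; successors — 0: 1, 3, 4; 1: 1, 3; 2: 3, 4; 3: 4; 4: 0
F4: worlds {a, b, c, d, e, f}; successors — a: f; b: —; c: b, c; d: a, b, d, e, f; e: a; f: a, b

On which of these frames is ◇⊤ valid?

F1, F3

Frame correspondent (Sahlqvist): ∀x ∃y Rxy — i.e. seriality.
F1: satisfies the condition.
F2: fails — world t has no successor.
F3: satisfies the condition.
F4: fails — world b has no successor.
Valid on: F1, F3.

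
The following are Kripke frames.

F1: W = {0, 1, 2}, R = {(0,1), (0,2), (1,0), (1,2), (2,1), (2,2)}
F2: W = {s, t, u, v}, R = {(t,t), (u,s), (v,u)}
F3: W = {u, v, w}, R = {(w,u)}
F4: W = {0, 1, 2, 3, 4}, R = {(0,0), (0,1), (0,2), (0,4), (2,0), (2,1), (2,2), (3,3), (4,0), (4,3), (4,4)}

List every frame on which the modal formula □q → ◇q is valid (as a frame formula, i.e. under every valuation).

The schema corresponds to seriality: ∀x ∃y Rxy.
F1: satisfies the condition.
F2: fails — world s has no successor.
F3: fails — world u has no successor.
F4: fails — world 1 has no successor.
Valid on: F1.

F1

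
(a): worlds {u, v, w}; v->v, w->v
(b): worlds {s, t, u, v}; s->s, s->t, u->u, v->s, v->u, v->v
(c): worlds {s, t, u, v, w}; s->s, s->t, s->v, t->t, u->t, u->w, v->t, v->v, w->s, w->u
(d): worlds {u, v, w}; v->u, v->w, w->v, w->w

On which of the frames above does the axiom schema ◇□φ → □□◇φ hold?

(a)

Frame correspondent (Sahlqvist): ∀x ∀y ∀z ((xRy ∧ xR²z) → ∃w (yRw ∧ zRw)) — i.e. a generalized confluence (Geach) condition.
(a): holds.
(b): fails — sRs, sR²t but no w with sRw and tRw.
(c): fails — uRw, uR²t but no w* with wRw* and tRw*.
(d): fails — vRu, vR²v but no t with uRt and vRt.
Valid on: (a).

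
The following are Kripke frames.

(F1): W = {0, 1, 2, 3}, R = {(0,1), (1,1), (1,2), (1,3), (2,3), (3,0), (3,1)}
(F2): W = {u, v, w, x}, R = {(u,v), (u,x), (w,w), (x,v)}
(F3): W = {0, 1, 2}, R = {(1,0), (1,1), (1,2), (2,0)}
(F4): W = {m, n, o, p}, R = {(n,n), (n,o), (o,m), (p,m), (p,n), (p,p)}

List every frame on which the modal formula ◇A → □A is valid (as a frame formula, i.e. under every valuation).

none

This is the axiom for partial functionality; its first-order frame correspondent is ∀x ∀y ∀z (Rxy ∧ Rxz → y = z).
(F1): fails — 1 sees both 1 and 2.
(F2): fails — u sees both v and x.
(F3): fails — 1 sees both 0 and 1.
(F4): fails — n sees both n and o.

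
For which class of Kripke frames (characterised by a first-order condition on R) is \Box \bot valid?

□⊥ is valid iff no world has any successor (otherwise □⊥ fails at any world with one).
Conversely, any frame satisfying \forall x \forall y \neg Rxy validates the schema.
So the correspondent is emptiness of R.

emptiness of R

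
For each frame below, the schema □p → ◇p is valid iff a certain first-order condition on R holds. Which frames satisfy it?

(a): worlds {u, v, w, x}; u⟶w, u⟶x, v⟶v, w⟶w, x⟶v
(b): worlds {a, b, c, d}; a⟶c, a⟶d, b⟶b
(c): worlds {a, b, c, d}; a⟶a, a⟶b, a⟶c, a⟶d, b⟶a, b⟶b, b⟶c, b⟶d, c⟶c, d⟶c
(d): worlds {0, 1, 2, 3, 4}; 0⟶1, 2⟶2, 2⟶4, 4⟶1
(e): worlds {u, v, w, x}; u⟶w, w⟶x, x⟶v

(a), (c)

The schema corresponds to seriality: ∀x ∃y Rxy.
(a): ✓.
(b): fails — world c has no successor.
(c): ✓.
(d): fails — world 1 has no successor.
(e): fails — world v has no successor.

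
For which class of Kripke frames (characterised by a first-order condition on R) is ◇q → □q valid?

Suppose ◇q→□q is valid. Take Rxy, Rxz and set V(q)={y}. Then ◇q at x, so □q at x, so q at z, i.e. z=y.
Conversely, any frame satisfying ∀x ∀y ∀z (Rxy ∧ Rxz → y = z) validates the schema.
So the correspondent is partial functionality.

partial functionality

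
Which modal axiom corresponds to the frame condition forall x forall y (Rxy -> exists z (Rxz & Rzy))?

A defining formula is □□ψ → □ψ (the C4 axiom).
Suppose □□ψ→□ψ is valid. Take Rxy and set V(ψ)={w : xR²w}. Then □□ψ at x, so □ψ at x, so ψ at y, i.e. ∃z(Rxz∧Rzy).

□□ψ → □ψ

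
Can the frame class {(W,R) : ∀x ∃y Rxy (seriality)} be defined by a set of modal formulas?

Yes: it is seriality, defined by the D schema □r → ◇r.
Suppose □r→◇r is valid. At any x set V(r)=W. Then □r at x, so ◇r at x, so x has a successor.

Yes, by □r → ◇r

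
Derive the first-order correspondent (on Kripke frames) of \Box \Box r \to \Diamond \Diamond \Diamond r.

\forall x \exists w (x R^2 w \wedge x R^3 w)

This is a Sahlqvist (Geach-type) schema ◇^0□^2r → □^0◇^3r.
Minimal-valuation argument: fix x; take any y with xR^0y and any z with xR^0z. Set V(r) to the set of worlds R-reachable from y in exactly 2 steps. Then □^2r holds at y, so the antecedent holds at x; validity forces ◇^3r at z, giving a w with zR^3w and yR^2w.
First-order correspondent: \forall x \exists w (x R^2 w \wedge x R^3 w).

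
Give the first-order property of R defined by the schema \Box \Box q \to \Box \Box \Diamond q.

\forall x \forall z (x R^2 z \to \exists w (x R^2 w \wedge zRw))

This is a Sahlqvist (Geach-type) schema ◇^0□^2q → □^2◇^1q.
Minimal-valuation argument: fix x; take any y with xR^0y and any z with xR^2z. Set V(q) to the set of worlds R-reachable from y in exactly 2 steps. Then □^2q holds at y, so the antecedent holds at x; validity forces ◇^1q at z, giving a w with zR^1w and yR^2w.
First-order correspondent: \forall x \forall z (x R^2 z \to \exists w (x R^2 w \wedge zRw)).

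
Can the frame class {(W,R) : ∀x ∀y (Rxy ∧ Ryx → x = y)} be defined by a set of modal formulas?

No — not modally definable

If a class were modally definable it would be closed under surjective bounded morphisms (Goldblatt–Thomason).
The 8-cycle (worlds w0,w1,w2,w3,w4,w5,w6,w7 with w0→w1→w2→w3→w4→w5→w6→w7→w0) is antisymmetric. Sending even-indexed worlds to a and odd-indexed worlds to b is a surjective bounded morphism onto the two-world frame with a↔b, which is not antisymmetric.
Hence antisymmetry is not modally definable.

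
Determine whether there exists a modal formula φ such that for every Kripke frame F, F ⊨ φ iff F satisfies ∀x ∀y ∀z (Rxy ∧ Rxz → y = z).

Definable; ◇r → □r defines it

This is a Sahlqvist condition; the CD axiom ◇r → □r defines it.
Suppose ◇r→□r is valid. Take Rxy, Rxz and set V(r)={y}. Then ◇r at x, so □r at x, so r at z, i.e. z=y.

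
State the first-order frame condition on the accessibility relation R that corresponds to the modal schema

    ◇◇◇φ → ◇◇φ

∀x ∀y (xR³y → ∃w (y = w ∧ xR²w))

This is a Sahlqvist (Geach-type) schema ◇^3□^0φ → □^0◇^2φ.
First-order correspondent: ∀x ∀y (xR³y → ∃w (y = w ∧ xR²w)).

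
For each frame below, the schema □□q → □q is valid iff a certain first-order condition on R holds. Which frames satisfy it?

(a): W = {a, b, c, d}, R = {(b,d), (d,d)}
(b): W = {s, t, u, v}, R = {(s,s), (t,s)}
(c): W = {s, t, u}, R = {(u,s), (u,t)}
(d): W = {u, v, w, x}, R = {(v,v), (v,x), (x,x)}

(a), (b), (d)

Frame correspondent (Sahlqvist): ∀x ∀y (Rxy → ∃z (Rxz ∧ Rzy)) — i.e. density.
(a): satisfies the condition.
(b): satisfies the condition.
(c): fails — Rus but no z with Ruz and Rzs.
(d): satisfies the condition.
Valid on: (a), (b), (d).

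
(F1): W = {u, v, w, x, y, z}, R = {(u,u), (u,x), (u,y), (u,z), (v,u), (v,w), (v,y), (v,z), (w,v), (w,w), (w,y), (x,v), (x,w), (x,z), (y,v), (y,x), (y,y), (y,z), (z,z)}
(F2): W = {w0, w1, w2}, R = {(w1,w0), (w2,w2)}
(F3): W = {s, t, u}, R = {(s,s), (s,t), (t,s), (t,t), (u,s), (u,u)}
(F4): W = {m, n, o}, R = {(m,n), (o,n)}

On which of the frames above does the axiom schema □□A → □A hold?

(F1), (F3)

The schema corresponds to density: ∀x ∀y (Rxy → ∃z (Rxz ∧ Rzy)).
(F1): holds.
(F2): fails — Rw1w0 but no z with Rw1z and Rzw0.
(F3): holds.
(F4): fails — Ron but no z with Roz and Rzn.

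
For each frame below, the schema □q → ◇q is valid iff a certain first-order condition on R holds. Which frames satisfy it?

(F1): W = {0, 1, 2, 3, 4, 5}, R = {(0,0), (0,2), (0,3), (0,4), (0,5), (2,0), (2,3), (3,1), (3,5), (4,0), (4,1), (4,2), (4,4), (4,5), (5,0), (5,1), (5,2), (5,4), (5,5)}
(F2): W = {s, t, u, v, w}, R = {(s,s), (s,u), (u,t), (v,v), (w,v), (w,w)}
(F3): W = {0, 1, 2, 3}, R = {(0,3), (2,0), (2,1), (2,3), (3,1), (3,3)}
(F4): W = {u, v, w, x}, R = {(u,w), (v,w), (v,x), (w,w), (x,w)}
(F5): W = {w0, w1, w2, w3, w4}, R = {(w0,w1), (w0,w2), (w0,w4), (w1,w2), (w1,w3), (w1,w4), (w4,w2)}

This is the axiom for seriality; its first-order frame correspondent is ∀x ∃y Rxy.
(F1): fails — world 1 has no successor.
(F2): fails — world t has no successor.
(F3): fails — world 1 has no successor.
(F4): holds.
(F5): fails — world w2 has no successor.
Valid on: (F4).

(F4)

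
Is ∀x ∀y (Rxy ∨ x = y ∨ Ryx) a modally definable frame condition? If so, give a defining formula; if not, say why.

If a class were modally definable it would be closed under disjoint unions (Goldblatt–Thomason).
Take 3 disjoint single-world reflexive frames: each is trivially connected, but their disjoint union has 3 worlds with no edge between distinct components, so it is not connected.
So no modal formula (or set of formulas) defines exactly the connected frames.

Not definable by any modal formula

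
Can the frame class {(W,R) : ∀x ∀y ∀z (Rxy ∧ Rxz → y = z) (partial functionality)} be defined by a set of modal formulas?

Yes — defined by ◇q → □q

The condition is partial functionality. A defining modal formula is ◇q → □q.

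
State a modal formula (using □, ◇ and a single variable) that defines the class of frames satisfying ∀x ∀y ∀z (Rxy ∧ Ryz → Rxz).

□s → □□s

A defining formula is □s → □□s (the 4 axiom).
Suppose □s→□□s is valid. Take Rxy, Ryz and set V(s)={w : Rxw}. Then □s at x, so □□s at x, so □s at y, so s at z, i.e. Rxz.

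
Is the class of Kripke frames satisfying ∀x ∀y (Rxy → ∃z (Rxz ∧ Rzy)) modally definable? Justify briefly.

Yes — defined by □□p → □p

Yes: it is density, defined by the C4 schema □□p → □p.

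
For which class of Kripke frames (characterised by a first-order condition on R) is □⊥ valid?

Emptiness of R

□⊥ is valid iff no world has any successor (otherwise □⊥ fails at any world with one).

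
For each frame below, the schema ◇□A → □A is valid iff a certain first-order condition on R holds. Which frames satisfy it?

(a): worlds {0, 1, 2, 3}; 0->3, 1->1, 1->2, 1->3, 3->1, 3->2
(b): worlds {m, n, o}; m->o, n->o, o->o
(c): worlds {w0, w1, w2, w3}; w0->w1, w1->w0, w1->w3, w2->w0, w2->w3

This is the axiom for a generalized confluence (Geach) condition; its first-order frame correspondent is ∀x ∀y ∀z ((xRy ∧ xRz) → ∃w (yRw ∧ z = w)).
(a): fails — 0R3, 0R3 but no w with 3Rw and 3=w.
(b): satisfies the condition.
(c): fails — w0Rw1, w0Rw1 but no w with w1Rw and w1=w.

(b)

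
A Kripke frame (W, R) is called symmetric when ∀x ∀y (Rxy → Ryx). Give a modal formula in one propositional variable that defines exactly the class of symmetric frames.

q → □◇q

A defining formula is q → □◇q (the B axiom).
Suppose q→□◇q is valid. Take Rxy and set V(q)={x}. Then q at x, so □◇q at x, so ◇q at y, so some z with Ryz has q; z=x, i.e. Ryx.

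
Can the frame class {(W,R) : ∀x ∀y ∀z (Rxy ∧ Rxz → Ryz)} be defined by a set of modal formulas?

Yes — defined by ◇q → □◇q

This is a Sahlqvist condition; the 5 axiom ◇q → □◇q defines it.
Suppose ◇q→□◇q is valid. Take Rxy, Rxz and set V(q)={y}. Then ◇q at x, so □◇q at x, so ◇q at z, so some w with Rzw has q; w=y, i.e. Rzy. By symmetry of the argument, Ryz.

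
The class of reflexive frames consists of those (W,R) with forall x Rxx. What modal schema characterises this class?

A defining formula is □p → p (the T axiom).

□p → p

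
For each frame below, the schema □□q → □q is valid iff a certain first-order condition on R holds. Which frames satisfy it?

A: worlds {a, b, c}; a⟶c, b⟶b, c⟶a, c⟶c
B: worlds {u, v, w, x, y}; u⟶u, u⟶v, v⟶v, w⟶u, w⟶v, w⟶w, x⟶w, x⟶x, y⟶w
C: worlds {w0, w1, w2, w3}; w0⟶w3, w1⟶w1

A, B

The schema corresponds to density: ∀x ∀y (Rxy → ∃z (Rxz ∧ Rzy)).
A: ✓.
B: ✓.
C: fails — Rw0w3 but no z with Rw0z and Rzw3.
Valid on: A, B.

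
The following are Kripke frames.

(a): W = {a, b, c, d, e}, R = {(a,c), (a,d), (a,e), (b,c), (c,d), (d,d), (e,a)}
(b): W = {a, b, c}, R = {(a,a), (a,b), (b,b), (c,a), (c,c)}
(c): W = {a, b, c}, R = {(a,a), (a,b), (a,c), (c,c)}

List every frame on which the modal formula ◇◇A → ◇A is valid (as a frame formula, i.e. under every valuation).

(c)

The schema corresponds to transitivity: ∀x ∀y ∀z (Rxy ∧ Ryz → Rxz).
(a): fails — Rbc and Rcd but not Rbd.
(b): fails — Rca and Rab but not Rcb.
(c): holds.
Valid on: (c).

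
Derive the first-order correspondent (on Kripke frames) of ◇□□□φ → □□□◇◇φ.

This is a Sahlqvist (Geach-type) schema ◇^1□^3φ → □^3◇^2φ.
Minimal-valuation argument: fix x; take any y with xR^1y and any z with xR^3z. Set V(φ) to the set of worlds R-reachable from y in exactly 3 steps. Then □^3φ holds at y, so the antecedent holds at x; validity forces ◇^2φ at z, giving a w with zR^2w and yR^3w.
First-order correspondent: ∀x ∀y ∀z ((xRy ∧ xR³z) → ∃w (yR³w ∧ zR²w)).

∀x ∀y ∀z ((xRy ∧ xR³z) → ∃w (yR³w ∧ zR²w))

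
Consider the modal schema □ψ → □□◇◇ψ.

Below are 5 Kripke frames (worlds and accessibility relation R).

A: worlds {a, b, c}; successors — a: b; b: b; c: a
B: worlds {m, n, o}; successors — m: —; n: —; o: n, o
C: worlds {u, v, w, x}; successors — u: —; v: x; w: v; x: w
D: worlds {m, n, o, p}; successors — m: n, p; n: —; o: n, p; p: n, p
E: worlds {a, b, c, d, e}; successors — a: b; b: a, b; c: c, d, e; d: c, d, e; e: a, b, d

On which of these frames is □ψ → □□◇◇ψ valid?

C

This is the axiom for a generalized confluence (Geach) condition; its first-order frame correspondent is ∀x ∀z (xR²z → ∃w (xRw ∧ zR²w)).
A: fails — cR²b but no w with cRw and bR²w.
B: fails — oR²n but no w with oRw and nR²w.
C: satisfies the condition.
D: fails — mR²n but no w with mRw and nR²w.
E: fails — cR²a but no w with cRw and aR²w.
Valid on: C.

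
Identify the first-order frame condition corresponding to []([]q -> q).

Suppose □(□q→q) is valid. Take Rxy and set V(q)={w : Ryw}. Then at y, □q holds; since □(□q→q) at x, □q→q at y, so q at y, i.e. Ryy.

Shift-reflexivity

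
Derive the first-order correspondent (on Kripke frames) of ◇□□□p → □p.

This is a Sahlqvist (Geach-type) schema ◇^1□^3p → □^1◇^0p.
Minimal-valuation argument: fix x; take any y with xR^1y and any z with xR^1z. Set V(p) to the set of worlds R-reachable from y in exactly 3 steps. Then □^3p holds at y, so the antecedent holds at x; validity forces ◇^0p at z, giving a w with zR^0w and yR^3w.
First-order correspondent: ∀x ∀y ∀z ((xRy ∧ xRz) → ∃w (yR³w ∧ z = w)).

∀x ∀y ∀z ((xRy ∧ xRz) → ∃w (yR³w ∧ z = w))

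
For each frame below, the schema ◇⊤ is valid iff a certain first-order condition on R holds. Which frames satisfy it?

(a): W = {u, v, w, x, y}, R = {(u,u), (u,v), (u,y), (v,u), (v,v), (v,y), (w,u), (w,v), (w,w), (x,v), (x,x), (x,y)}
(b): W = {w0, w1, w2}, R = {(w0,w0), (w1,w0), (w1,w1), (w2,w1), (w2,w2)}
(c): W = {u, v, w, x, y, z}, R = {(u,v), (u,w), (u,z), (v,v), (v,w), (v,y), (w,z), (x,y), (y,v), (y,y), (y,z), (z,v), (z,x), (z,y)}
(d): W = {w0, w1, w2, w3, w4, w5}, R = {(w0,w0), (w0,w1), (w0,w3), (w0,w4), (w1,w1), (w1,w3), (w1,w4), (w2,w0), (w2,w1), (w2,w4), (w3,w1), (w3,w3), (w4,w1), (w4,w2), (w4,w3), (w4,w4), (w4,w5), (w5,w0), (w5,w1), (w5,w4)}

Frame correspondent (Sahlqvist): ∀x ∃y Rxy — i.e. seriality.
(a): fails — world y has no successor.
(b): ✓.
(c): ✓.
(d): ✓.

(b), (c), (d)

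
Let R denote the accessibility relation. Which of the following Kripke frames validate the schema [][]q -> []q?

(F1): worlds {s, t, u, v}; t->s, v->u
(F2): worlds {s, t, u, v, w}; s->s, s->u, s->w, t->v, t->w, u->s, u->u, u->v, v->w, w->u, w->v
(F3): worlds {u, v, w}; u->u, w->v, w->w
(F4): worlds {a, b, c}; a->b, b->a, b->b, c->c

Frame correspondent (Sahlqvist): forall x forall y (Rxy -> exists z (Rxz & Rzy)) — i.e. density.
(F1): fails — Rvu but no z with Rvz and Rzu.
(F2): fails — Rvw but no z with Rvz and Rzw.
(F3): condition met.
(F4): condition met.

(F3), (F4)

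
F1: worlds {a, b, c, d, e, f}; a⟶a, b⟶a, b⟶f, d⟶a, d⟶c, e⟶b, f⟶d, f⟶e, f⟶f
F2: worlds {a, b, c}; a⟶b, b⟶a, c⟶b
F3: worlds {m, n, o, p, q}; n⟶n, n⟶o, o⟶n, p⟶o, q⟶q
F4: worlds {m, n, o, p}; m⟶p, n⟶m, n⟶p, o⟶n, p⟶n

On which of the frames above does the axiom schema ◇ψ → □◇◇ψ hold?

F2, F3

This is the axiom for a generalized confluence (Geach) condition; its first-order frame correspondent is ∀x ∀y ∀z ((xRy ∧ xRz) → ∃w (y = w ∧ zR²w)).
F1: fails — bRf, bRa but no w with f=w and aR²w.
F2: condition met.
F3: condition met.
F4: fails — nRm, nRm but no w with m=w and mR²w.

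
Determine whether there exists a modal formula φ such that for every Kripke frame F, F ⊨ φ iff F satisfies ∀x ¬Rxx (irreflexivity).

Modal frame validity is preserved under surjective bounded morphisms.
The 3-cycle (worlds 0,1,2 with 0→1→2→0) is irreflexive, and the map sending every world to a single reflexive point • is a surjective bounded morphism (forth: every edge maps to (•,•); back: every world has a successor). So any modal formula valid on the 3-cycle is also valid on the reflexive point, which is not irreflexive.
So the class is not modally definable.

No — not modally definable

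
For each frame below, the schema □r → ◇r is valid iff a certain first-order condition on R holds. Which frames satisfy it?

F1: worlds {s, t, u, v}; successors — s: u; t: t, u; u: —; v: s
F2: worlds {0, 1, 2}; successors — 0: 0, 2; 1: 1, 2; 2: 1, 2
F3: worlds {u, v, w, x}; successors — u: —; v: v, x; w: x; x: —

F2

This is the axiom for seriality; its first-order frame correspondent is ∀x ∃y Rxy.
F1: fails — world u has no successor.
F2: holds.
F3: fails — world u has no successor.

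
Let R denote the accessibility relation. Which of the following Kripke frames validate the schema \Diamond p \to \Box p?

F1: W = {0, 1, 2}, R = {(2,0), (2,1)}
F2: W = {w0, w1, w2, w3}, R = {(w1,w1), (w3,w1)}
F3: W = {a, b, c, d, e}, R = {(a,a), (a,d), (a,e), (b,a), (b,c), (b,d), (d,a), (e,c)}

This is the axiom for partial functionality; its first-order frame correspondent is \forall x \forall y \forall z (Rxy \wedge Rxz \to y = z).
F1: fails — 2 sees both 0 and 1.
F2: satisfies the condition.
F3: fails — a sees both a and d.
Valid on: F2.

F2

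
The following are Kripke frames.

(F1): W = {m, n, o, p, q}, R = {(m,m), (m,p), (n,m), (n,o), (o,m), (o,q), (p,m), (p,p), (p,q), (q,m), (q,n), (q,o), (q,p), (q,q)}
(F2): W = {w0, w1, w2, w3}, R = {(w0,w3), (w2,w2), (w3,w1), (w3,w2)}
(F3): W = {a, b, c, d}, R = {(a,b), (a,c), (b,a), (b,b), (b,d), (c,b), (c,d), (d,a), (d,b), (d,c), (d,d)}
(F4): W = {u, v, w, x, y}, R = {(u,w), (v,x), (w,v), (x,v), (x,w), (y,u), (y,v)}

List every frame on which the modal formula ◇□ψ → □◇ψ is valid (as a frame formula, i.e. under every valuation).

The schema corresponds to convergence: ∀x ∀y ∀z (Rxy ∧ Rxz → ∃w (Ryw ∧ Rzw)).
(F1): satisfies the condition.
(F2): fails — Rw3w1 and Rw3w1 but w1 and w1 have no common successor.
(F3): satisfies the condition.
(F4): fails — Rxw and Rxv but w and v have no common successor.

(F1), (F3)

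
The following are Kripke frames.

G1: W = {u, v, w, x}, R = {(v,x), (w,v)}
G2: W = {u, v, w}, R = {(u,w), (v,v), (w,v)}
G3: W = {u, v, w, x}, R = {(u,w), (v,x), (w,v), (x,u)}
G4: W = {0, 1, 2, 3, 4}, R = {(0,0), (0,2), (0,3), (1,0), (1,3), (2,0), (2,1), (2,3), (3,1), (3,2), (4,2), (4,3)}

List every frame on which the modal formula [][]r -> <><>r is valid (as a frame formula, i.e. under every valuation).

Frame correspondent (Sahlqvist): forall x exists w (x R^2 w & x R^2 w) — i.e. a generalized confluence (Geach) condition.
G1: fails — at u but no t with uR²t and uR²t.
G2: ✓.
G3: ✓.
G4: ✓.
Valid on: G2, G3, G4.

G2, G3, G4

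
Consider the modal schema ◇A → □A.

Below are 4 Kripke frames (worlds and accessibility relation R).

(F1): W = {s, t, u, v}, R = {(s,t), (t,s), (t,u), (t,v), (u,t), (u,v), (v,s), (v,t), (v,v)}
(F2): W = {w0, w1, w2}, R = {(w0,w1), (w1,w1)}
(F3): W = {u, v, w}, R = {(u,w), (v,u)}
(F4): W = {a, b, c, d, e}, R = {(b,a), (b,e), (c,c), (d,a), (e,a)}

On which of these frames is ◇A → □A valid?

(F2), (F3)

Frame correspondent (Sahlqvist): ∀x ∀y ∀z (Rxy ∧ Rxz → y = z) — i.e. partial functionality.
(F1): fails — t sees both s and u.
(F2): holds.
(F3): holds.
(F4): fails — b sees both a and e.
Valid on: (F2), (F3).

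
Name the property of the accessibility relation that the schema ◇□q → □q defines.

This is frame-equivalent to ◇q → □◇q (substitute ¬q for q and contrapose).
Suppose ◇q→□◇q is valid. Take Rxy, Rxz and set V(q)={y}. Then ◇q at x, so □◇q at x, so ◇q at z, so some w with Rzw has q; w=y, i.e. Rzy. By symmetry of the argument, Ryz.
The converse is a direct semantic check.
Frame condition: ∀x ∀y ∀z (Rxy ∧ Rxz → Ryz).

the Euclidean property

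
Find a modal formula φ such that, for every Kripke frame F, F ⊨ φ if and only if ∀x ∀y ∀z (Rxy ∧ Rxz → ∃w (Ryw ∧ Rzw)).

This is convergence; the standard corresponding axiom is .2: ◇□q → □◇q.
Suppose ◇□q→□◇q is valid. Take Rxy, Rxz and set V(q)={w : Ryw}. Then □q at y so ◇□q at x, so □◇q at x, so ◇q at z, giving w with Rzw and Ryw.

◇□q → □◇q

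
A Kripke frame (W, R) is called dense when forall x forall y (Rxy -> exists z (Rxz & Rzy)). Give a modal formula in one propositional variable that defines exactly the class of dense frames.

The condition is density. The C4 schema □□p → □p defines it.
Suppose □□p→□p is valid. Take Rxy and set V(p)={w : xR²w}. Then □□p at x, so □p at x, so p at y, i.e. ∃z(Rxz∧Rzy).

□□p → □p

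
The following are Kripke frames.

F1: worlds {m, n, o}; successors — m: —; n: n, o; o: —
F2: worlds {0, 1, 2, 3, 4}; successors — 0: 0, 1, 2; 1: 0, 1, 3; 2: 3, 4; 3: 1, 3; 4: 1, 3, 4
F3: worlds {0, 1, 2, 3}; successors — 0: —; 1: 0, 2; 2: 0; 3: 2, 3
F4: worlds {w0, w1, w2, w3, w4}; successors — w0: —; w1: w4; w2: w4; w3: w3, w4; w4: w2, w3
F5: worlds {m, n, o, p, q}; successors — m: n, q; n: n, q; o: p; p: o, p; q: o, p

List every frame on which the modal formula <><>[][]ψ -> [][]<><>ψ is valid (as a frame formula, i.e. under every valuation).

The schema corresponds to a generalized confluence (Geach) condition: forall x forall y forall z ((x R^2 y & x R^2 z) -> exists w (y R^2 w & z R^2 w)).
F1: fails — nR²n, nR²o but no w with nR²w and oR²w.
F2: satisfies the condition.
F3: fails — 1R²0, 1R²0 but no w with 0R²w and 0R²w.
F4: satisfies the condition.
F5: satisfies the condition.

F2, F4, F5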